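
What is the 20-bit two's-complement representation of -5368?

|-5368| = 5368 = 00000001010011111000 in 20 bits.
Invert the bits: 11111110101100000111. Add 1: 11111110101100001000.
Check: 11111110101100001000 reads as 1043208 − 1048576 = -5368.

11111110101100001000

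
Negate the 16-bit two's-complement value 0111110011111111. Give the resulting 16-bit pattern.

1000001100000001

Invert: 1000001100000000. Add 1: 1000001100000001.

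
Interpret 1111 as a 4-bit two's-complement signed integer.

MSB is 1, so the value is negative.
Unsigned reading: 15. Subtract 2^4 = 16: 15 − 16 = -1.

-1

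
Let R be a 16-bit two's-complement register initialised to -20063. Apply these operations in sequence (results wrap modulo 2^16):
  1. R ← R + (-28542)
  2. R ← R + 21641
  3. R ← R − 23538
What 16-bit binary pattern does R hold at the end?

Start: R = -20063 = 1011000110100001.
R = -20063 + (-28542) = -48605; wraps to 16931 = 0100001000100011
R = 16931 + 21641 = 38572; wraps to -26964 = 1001011010101100
R = -26964 − 23538 = -50502; wraps to 15034 = 0011101010111010

0011101010111010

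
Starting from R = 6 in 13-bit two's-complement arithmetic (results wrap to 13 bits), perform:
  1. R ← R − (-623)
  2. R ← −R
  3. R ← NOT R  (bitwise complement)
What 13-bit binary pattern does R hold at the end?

0001001110100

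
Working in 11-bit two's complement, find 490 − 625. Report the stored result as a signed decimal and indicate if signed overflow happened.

-135; no overflow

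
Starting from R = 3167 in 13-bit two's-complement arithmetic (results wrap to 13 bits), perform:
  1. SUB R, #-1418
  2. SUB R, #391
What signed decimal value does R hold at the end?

-3998

Start: R = 3167 = 0110001011111.
R = 3167 − (-1418) = 4585; wraps to -3607 = 1000111101001
R = -3607 − 391 = -3998 = 1000001100010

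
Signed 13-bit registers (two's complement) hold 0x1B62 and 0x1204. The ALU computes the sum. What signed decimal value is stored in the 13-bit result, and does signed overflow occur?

3430; overflow

0x1B62 = 1101101100010 = -1182 (signed)
0x1204 = 1001000000100 = -3580 (signed)
  1101101100010
+ 1001000000100
= 0110101100110  (discard carry-out 1)
Result 0110101100110: MSB = 0 → value 3430.
Both addends are negative but the stored result is non-negative: signed overflow. The true value -1182 + (-3580) = -4762 lies outside [-4096, 4095].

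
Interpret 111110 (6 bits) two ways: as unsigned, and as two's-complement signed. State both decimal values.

unsigned = 62, signed = -2

Unsigned: 111110 = 62.
Signed: MSB=1 → 62 − 64 = -2.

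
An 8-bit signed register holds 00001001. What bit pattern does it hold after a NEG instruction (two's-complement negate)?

Invert: 11110110. Add 1: 11110111.

11110111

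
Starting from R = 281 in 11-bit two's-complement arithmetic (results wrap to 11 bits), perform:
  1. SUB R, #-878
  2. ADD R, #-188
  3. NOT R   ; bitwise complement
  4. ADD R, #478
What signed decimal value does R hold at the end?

-494

Start: R = 281 = 00100011001.
R = 281 − (-878) = 1159; wraps to -889 = 10010000111
R = -889 + (-188) = -1077; wraps to 971 = 01111001011
R = NOT 01111001011 = 10000110100 = -972
R = -972 + 478 = -494 = 11000010010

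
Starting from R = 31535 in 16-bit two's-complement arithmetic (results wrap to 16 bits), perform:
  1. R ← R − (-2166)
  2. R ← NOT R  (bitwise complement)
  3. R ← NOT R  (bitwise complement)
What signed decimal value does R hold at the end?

-31835

Start: R = 31535 = 0111101100101111.
R = 31535 − (-2166) = 33701; wraps to -31835 = 1000001110100101
R = NOT 1000001110100101 = 0111110001011010 = 31834
R = NOT 0111110001011010 = 1000001110100101 = -31835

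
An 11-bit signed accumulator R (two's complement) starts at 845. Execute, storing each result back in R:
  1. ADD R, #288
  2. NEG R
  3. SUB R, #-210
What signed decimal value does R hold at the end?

Start: R = 845 = 01101001101.
R = 845 + 288 = 1133; wraps to -915 = 10001101101
R = −(-915) = 915 = 01110010011
R = 915 − (-210) = 1125; wraps to -923 = 10001100101

-923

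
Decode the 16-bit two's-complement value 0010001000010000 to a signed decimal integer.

MSB is 0, so the value is non-negative: 0010001000010000 = 8720.

8720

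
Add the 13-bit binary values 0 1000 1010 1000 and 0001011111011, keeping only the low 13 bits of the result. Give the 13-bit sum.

  0100010101000
+ 0001011111011
= 0101110100011

0101110100011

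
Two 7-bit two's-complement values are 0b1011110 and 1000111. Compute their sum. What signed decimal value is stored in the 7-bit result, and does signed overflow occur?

37; overflow

0b1011110 → 1011110 = -34 (signed)
1000111 = -57 (signed)
  1011110
+ 1000111
= 0100101  (discard carry-out 1)
Result 0100101: MSB = 0 → value 37.
Both addends are negative but the stored result is non-negative: signed overflow. The true value -34 + (-57) = -91 lies outside [-64, 63].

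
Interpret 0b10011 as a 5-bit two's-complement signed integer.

MSB is 1, so the value is negative.
Invert: 01100. Add 1: 01101 = 13. So the value is −13.

-13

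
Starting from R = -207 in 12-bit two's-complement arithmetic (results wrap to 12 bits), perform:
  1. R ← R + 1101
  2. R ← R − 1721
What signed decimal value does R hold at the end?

Start: R = -207 = 111100110001.
R = -207 + 1101 = 894 = 001101111110
R = 894 − 1721 = -827 = 110011000101

-827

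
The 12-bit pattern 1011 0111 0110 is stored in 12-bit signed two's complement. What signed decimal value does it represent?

MSB is 1, so the value is negative.
Unsigned reading: 2934. Subtract 2^12 = 4096: 2934 − 4096 = -1162.

-1162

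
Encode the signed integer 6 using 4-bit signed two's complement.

6 is non-negative, so write it directly in 4 bits: 0110.

0110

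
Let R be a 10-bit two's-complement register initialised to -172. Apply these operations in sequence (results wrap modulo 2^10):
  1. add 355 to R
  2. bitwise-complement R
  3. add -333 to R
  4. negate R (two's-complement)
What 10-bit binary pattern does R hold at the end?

1000000101

Start: R = -172 = 1101010100.
R = -172 + 355 = 183 = 0010110111
R = NOT 0010110111 = 1101001000 = -184
R = -184 + (-333) = -517; wraps to 507 = 0111111011
R = −(507) = -507 = 1000000101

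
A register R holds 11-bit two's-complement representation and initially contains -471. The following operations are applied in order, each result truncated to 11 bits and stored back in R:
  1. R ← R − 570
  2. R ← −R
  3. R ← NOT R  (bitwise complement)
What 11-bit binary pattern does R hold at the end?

Start: R = -471 = 11000101001.
R = -471 − 570 = -1041; wraps to 1007 = 01111101111
R = −(1007) = -1007 = 10000010001
R = NOT 10000010001 = 01111101110 = 1006

01111101110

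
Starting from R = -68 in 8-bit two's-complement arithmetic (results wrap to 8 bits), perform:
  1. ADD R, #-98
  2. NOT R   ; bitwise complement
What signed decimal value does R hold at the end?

-91

Start: R = -68 = 10111100.
R = -68 + (-98) = -166; wraps to 90 = 01011010
R = NOT 01011010 = 10100101 = -91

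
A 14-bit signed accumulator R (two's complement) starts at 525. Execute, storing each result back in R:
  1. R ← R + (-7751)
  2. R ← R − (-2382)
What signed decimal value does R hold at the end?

Start: R = 525 = 00001000001101.
R = 525 + (-7751) = -7226 = 10001111000110
R = -7226 − (-2382) = -4844 = 10110100010100

-4844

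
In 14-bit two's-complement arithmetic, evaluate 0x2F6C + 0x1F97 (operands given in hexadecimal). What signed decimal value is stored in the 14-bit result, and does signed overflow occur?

0x2F6C = 10111101101100 = -4244 (signed)
0x1F97 = 01111110010111 = 8087 (signed)
  10111101101100
+ 01111110010111
= 00111100000011  (discard carry-out 1)
Result 00111100000011: MSB = 0 → value 3843.
Addends have opposite signs, so signed overflow cannot occur.

3843; no overflow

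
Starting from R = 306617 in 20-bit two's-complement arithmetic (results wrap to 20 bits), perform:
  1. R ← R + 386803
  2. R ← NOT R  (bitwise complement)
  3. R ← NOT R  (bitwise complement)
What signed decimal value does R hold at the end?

-355156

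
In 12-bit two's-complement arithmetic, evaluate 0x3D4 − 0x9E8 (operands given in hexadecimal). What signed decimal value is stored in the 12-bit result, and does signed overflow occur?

0x3D4 = 001111010100 = 980 (signed)
0x9E8 = 100111101000 = -1560 (signed)
Subtract via negate-and-add: invert 100111101000 + 1 = 011000011000 (i.e. 1560).
  001111010100
+ 011000011000
= 100111101100
Result 100111101100: MSB = 1 → 2540 − 4096 = -1556.
Both addends (after negating the subtrahend) are non-negative but the stored result is negative: signed overflow. The true value 980 − (-1560) = 2540 lies outside [-2048, 2047].

-1556; overflow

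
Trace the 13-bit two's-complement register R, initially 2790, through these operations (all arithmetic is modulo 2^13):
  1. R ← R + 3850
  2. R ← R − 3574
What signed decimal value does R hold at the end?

Start: R = 2790 = 0101011100110.
R = 2790 + 3850 = 6640; wraps to -1552 = 1100111110000
R = -1552 − 3574 = -5126; wraps to 3066 = 0101111111010

3066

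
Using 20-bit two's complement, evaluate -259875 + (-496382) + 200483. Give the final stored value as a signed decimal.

492802

-259875 + (-496382) = -756257 → wraps to 292319 (01000111010111011111)
292319 + 200483 = 492802 (01111000010100000010)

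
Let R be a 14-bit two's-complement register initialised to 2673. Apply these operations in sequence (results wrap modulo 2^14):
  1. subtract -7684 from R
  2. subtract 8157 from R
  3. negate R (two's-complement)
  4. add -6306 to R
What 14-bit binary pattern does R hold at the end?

01111011000110

Start: R = 2673 = 00101001110001.
R = 2673 − (-7684) = 10357; wraps to -6027 = 10100001110101
R = -6027 − 8157 = -14184; wraps to 2200 = 00100010011000
R = −(2200) = -2200 = 11011101101000
R = -2200 + (-6306) = -8506; wraps to 7878 = 01111011000110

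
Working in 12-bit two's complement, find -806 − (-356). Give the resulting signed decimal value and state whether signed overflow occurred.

-806 → 110011011010
-356 → 111010011100
Subtract via negate-and-add: invert 111010011100 + 1 = 000101100100 (i.e. 356).
  110011011010
+ 000101100100
= 111000111110
Result 111000111110: MSB = 1 → 3646 − 4096 = -450.
Addends (after negating the subtrahend) have opposite signs, so signed overflow cannot occur.

-450; no overflow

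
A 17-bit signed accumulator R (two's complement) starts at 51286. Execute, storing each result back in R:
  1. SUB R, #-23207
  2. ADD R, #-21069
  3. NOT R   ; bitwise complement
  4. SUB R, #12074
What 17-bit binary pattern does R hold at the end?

Start: R = 51286 = 01100100001010110.
R = 51286 − (-23207) = 74493; wraps to -56579 = 10010001011111101
R = -56579 + (-21069) = -77648; wraps to 53424 = 01101000010110000
R = NOT 01101000010110000 = 10010111101001111 = -53425
R = -53425 − 12074 = -65499 = 10000000000100101

10000000000100101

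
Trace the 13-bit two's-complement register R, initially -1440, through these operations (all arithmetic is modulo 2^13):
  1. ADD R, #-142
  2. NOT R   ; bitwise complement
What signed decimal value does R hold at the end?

Start: R = -1440 = 1101001100000.
R = -1440 + (-142) = -1582 = 1100111010010
R = NOT 1100111010010 = 0011000101101 = 1581

1581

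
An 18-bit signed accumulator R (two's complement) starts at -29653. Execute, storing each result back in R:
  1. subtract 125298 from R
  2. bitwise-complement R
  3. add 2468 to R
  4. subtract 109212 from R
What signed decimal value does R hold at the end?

Start: R = -29653 = 111000110000101011.
R = -29653 − 125298 = -154951; wraps to 107193 = 011010001010111001
R = NOT 011010001010111001 = 100101110101000110 = -107194
R = -107194 + 2468 = -104726 = 100110011011101010
R = -104726 − 109212 = -213938; wraps to 48206 = 001011110001001110

48206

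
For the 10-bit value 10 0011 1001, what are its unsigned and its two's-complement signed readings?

unsigned = 569, signed = -455

Unsigned: 1000111001 = 569.
Signed: MSB=1 → 569 − 1024 = -455.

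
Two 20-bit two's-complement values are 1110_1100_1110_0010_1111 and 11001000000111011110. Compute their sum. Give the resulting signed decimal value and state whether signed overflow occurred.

1110_1100_1110_0010_1111 → 11101100111000101111 = -78289 (signed)
11001000000111011110 = -228898 (signed)
  11101100111000101111
+ 11001000000111011110
= 10110101000000001101  (discard carry-out 1)
Result 10110101000000001101: MSB = 1 → 741389 − 1048576 = -307187.
Both addends are negative and so is the stored result: no signed overflow.

-307187; no overflow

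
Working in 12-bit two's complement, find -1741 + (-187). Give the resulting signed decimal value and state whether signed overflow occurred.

-1928; no overflow

-1741 → 100100110011
-187 → 111101000101
  100100110011
+ 111101000101
= 100001111000  (discard carry-out 1)
Result 100001111000: MSB = 1 → 2168 − 4096 = -1928.
Both addends are negative and so is the stored result: no signed overflow.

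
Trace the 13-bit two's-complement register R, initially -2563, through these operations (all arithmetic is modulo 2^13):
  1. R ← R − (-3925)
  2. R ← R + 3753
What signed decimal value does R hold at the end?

-3077

Start: R = -2563 = 1010111111101.
R = -2563 − (-3925) = 1362 = 0010101010010
R = 1362 + 3753 = 5115; wraps to -3077 = 1001111111011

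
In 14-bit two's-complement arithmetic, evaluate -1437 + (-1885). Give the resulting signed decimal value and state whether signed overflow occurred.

-3322; no overflow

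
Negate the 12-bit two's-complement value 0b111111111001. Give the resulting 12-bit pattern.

000000000111

Invert: 000000000110. Add 1: 000000000111.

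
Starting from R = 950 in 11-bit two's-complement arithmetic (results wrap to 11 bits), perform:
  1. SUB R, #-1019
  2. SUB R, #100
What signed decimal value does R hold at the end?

Start: R = 950 = 01110110110.
R = 950 − (-1019) = 1969; wraps to -79 = 11110110001
R = -79 − 100 = -179 = 11101001101

-179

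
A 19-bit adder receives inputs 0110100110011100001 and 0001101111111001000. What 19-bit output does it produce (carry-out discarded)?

  0110100110011100001
+ 0001101111111001000
= 1000010110010101001

1000010110010101001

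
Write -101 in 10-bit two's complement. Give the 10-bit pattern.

|-101| = 101 = 0001100101 in 10 bits.
Invert the bits: 1110011010. Add 1: 1110011011.
Check: 1110011011 reads as 923 − 1024 = -101.

1110011011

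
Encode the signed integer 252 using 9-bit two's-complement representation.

011111100

252 is non-negative, so write it directly in 9 bits: 011111100.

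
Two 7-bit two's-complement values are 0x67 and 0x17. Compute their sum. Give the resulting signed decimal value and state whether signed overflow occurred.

-2; no overflow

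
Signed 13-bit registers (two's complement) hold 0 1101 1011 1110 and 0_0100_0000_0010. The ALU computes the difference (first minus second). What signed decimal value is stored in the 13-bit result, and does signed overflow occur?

0 1101 1011 1110 → 0110110111110 = 3518 (signed)
0_0100_0000_0010 → 0010000000010 = 1026 (signed)
Subtract via negate-and-add: invert 0010000000010 + 1 = 1101111111110 (i.e. -1026).
  0110110111110
+ 1101111111110
= 0100110111100  (discard carry-out 1)
Result 0100110111100: MSB = 0 → value 2492.
Addends (after negating the subtrahend) have opposite signs, so signed overflow cannot occur.

2492; no overflow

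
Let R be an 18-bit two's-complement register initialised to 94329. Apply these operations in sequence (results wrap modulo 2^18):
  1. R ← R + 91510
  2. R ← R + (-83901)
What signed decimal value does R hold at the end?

101938

Start: R = 94329 = 010111000001111001.
R = 94329 + 91510 = 185839; wraps to -76305 = 101101010111101111
R = -76305 + (-83901) = -160206; wraps to 101938 = 011000111000110010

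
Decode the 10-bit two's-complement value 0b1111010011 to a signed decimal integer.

-45

MSB is 1, so the value is negative.
Invert: 0000101100. Add 1: 0000101101 = 45. So the value is −45.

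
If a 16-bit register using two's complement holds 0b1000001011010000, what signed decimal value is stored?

MSB is 1, so the value is negative.
Unsigned reading: 33488. Subtract 2^16 = 65536: 33488 − 65536 = -32048.

-32048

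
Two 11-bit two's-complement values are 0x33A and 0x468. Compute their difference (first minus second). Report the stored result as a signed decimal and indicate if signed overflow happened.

0x33A = 01100111010 = 826 (signed)
0x468 = 10001101000 = -920 (signed)
Subtract via negate-and-add: invert 10001101000 + 1 = 01110011000 (i.e. 920).
  01100111010
+ 01110011000
= 11011010010
Result 11011010010: MSB = 1 → 1746 − 2048 = -302.
Both addends (after negating the subtrahend) are non-negative but the stored result is negative: signed overflow. The true value 826 − (-920) = 1746 lies outside [-1024, 1023].

-302; overflow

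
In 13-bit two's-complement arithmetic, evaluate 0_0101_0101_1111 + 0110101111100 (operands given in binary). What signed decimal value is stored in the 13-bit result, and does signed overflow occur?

0_0101_0101_1111 → 0010101011111 = 1375 (signed)
0110101111100 = 3452 (signed)
  0010101011111
+ 0110101111100
= 1001011011011
Result 1001011011011: MSB = 1 → 4827 − 8192 = -3365.
Both addends are non-negative but the stored result is negative: signed overflow. The true value 1375 + 3452 = 4827 lies outside [-4096, 4095].

-3365; overflow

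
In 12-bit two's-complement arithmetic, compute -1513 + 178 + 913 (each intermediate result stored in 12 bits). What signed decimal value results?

-1513 + 178 = -1335 (101011001001)
-1335 + 913 = -422 (111001011010)

-422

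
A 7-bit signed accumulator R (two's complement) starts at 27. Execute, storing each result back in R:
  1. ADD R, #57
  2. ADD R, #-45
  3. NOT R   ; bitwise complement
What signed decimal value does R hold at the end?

Start: R = 27 = 0011011.
R = 27 + 57 = 84; wraps to -44 = 1010100
R = -44 + (-45) = -89; wraps to 39 = 0100111
R = NOT 0100111 = 1011000 = -40

-40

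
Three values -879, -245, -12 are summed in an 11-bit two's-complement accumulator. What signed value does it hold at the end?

-879 + (-245) = -1124 → wraps to 924 (01110011100)
924 + (-12) = 912 (01110010000)

912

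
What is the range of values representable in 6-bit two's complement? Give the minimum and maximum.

min = -32, max = 31

Minimum: −2^5 = -32.
Maximum: 2^5 − 1 = 31.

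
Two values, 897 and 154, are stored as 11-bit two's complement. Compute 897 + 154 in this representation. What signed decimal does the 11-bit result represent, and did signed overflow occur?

-997; overflow

897 → 01110000001
154 → 00010011010
  01110000001
+ 00010011010
= 10000011011
Result 10000011011: MSB = 1 → 1051 − 2048 = -997.
Both addends are non-negative but the stored result is negative: signed overflow. The true value 897 + 154 = 1051 lies outside [-1024, 1023].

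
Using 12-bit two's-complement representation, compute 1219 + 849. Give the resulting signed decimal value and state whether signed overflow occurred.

-2028; overflow

1219 → 010011000011
849 → 001101010001
  010011000011
+ 001101010001
= 100000010100
Result 100000010100: MSB = 1 → 2068 − 4096 = -2028.
Both addends are non-negative but the stored result is negative: signed overflow. The true value 1219 + 849 = 2068 lies outside [-2048, 2047].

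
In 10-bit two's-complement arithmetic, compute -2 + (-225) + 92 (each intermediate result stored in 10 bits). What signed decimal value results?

-2 + (-225) = -227 (1100011101)
-227 + 92 = -135 (1101111001)

-135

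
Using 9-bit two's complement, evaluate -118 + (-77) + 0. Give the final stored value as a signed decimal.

-195

-118 + (-77) = -195 (100111101)
-195 + 0 = -195 (100111101)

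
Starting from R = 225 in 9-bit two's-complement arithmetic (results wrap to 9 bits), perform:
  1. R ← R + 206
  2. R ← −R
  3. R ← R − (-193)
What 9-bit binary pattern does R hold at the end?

100010010

Start: R = 225 = 011100001.
R = 225 + 206 = 431; wraps to -81 = 110101111
R = −(-81) = 81 = 001010001
R = 81 − (-193) = 274; wraps to -238 = 100010010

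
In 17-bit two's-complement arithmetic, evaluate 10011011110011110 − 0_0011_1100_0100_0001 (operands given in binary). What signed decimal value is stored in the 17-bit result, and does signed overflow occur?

10011011110011110 = -51298 (signed)
0_0011_1100_0100_0001 → 00011110001000001 = 15425 (signed)
Subtract via negate-and-add: invert 00011110001000001 + 1 = 11100001110111111 (i.e. -15425).
  10011011110011110
+ 11100001110111111
= 01111101101011101  (discard carry-out 1)
Result 01111101101011101: MSB = 0 → value 64349.
Both addends (after negating the subtrahend) are negative but the stored result is non-negative: signed overflow. The true value -51298 − 15425 = -66723 lies outside [-65536, 65535].

64349; overflow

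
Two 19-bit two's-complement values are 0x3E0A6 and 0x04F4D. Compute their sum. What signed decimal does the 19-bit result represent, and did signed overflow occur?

0x3E0A6 = 0111110000010100110 = 254118 (signed)
0x04F4D = 0000100111101001101 = 20301 (signed)
  0111110000010100110
+ 0000100111101001101
= 1000010111111110011
Result 1000010111111110011: MSB = 1 → 274419 − 524288 = -249869.
Both addends are non-negative but the stored result is negative: signed overflow. The true value 254118 + 20301 = 274419 lies outside [-262144, 262143].

-249869; overflow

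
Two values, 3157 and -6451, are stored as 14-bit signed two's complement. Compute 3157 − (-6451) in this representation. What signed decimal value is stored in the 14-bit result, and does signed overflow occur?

3157 → 00110001010101
-6451 → 10011011001101
Subtract via negate-and-add: invert 10011011001101 + 1 = 01100100110011 (i.e. 6451).
  00110001010101
+ 01100100110011
= 10010110001000
Result 10010110001000: MSB = 1 → 9608 − 16384 = -6776.
Both addends (after negating the subtrahend) are non-negative but the stored result is negative: signed overflow. The true value 3157 − (-6451) = 9608 lies outside [-8192, 8191].

-6776; overflow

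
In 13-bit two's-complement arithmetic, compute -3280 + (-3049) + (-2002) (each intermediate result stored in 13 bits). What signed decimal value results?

-3280 + (-3049) = -6329 → wraps to 1863 (0011101000111)
1863 + (-2002) = -139 (1111101110101)

-139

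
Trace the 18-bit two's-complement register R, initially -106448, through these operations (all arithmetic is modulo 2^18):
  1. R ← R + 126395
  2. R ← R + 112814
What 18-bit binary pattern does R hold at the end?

100000011010011001

Start: R = -106448 = 100110000000110000.
R = -106448 + 126395 = 19947 = 000100110111101011
R = 19947 + 112814 = 132761; wraps to -129383 = 100000011010011001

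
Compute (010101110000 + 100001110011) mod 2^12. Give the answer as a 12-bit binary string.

  010101110000
+ 100001110011
= 110111100011

110111100011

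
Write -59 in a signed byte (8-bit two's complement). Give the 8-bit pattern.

11000101

|-59| = 59 = 00111011 in 8 bits.
Invert the bits: 11000100. Add 1: 11000101.
Check: 11000101 reads as 197 − 256 = -59.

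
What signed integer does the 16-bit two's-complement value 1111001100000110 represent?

MSB is 1, so the value is negative.
Invert: 0000110011111001. Add 1: 0000110011111010 = 3322. So the value is −3322.

-3322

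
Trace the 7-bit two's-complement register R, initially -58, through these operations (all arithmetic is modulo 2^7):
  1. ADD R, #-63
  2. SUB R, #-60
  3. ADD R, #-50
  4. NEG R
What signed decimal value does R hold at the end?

-17

Start: R = -58 = 1000110.
R = -58 + (-63) = -121; wraps to 7 = 0000111
R = 7 − (-60) = 67; wraps to -61 = 1000011
R = -61 + (-50) = -111; wraps to 17 = 0010001
R = −(17) = -17 = 1101111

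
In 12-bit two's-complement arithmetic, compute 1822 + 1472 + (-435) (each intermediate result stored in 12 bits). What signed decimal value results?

-1237

1822 + 1472 = 3294 → wraps to -802 (110011011110)
-802 + (-435) = -1237 (101100101011)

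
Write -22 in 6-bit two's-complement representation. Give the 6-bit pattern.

101010

|-22| = 22 = 010110 in 6 bits.
Invert the bits: 101001. Add 1: 101010.
Check: 101010 reads as 42 − 64 = -22.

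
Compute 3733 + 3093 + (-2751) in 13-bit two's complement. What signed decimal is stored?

4075

3733 + 3093 = 6826 → wraps to -1366 (1101010101010)
-1366 + (-2751) = -4117 → wraps to 4075 (0111111101011)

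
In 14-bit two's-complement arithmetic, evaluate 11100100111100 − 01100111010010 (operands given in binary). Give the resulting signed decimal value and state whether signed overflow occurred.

11100100111100 = -1732 (signed)
01100111010010 = 6610 (signed)
Subtract via negate-and-add: invert 01100111010010 + 1 = 10011000101110 (i.e. -6610).
  11100100111100
+ 10011000101110
= 01111101101010  (discard carry-out 1)
Result 01111101101010: MSB = 0 → value 8042.
Both addends (after negating the subtrahend) are negative but the stored result is non-negative: signed overflow. The true value -1732 − 6610 = -8342 lies outside [-8192, 8191].

8042; overflow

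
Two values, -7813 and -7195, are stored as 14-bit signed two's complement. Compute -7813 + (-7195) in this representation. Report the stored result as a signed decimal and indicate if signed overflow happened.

1376; overflow

-7813 → 10000101111011
-7195 → 10001111100101
  10000101111011
+ 10001111100101
= 00010101100000  (discard carry-out 1)
Result 00010101100000: MSB = 0 → value 1376.
Both addends are negative but the stored result is non-negative: signed overflow. The true value -7813 + (-7195) = -15008 lies outside [-8192, 8191].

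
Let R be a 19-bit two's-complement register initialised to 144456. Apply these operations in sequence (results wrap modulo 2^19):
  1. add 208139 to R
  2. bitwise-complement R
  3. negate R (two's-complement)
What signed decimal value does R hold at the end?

-171692

Start: R = 144456 = 0100011010001001000.
R = 144456 + 208139 = 352595; wraps to -171693 = 1010110000101010011
R = NOT 1010110000101010011 = 0101001111010101100 = 171692
R = −(171692) = -171692 = 1010110000101010100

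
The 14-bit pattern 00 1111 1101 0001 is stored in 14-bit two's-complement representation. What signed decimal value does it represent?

MSB is 0, so the value is non-negative: 00111111010001 = 4049.

4049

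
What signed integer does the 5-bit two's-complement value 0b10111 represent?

-9

MSB is 1, so the value is negative.
Invert: 01000. Add 1: 01001 = 9. So the value is −9.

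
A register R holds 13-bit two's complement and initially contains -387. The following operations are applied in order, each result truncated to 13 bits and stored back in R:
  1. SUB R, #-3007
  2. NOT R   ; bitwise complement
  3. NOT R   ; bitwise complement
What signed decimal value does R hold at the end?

2620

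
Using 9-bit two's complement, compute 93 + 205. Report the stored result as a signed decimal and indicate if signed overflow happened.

-214; overflow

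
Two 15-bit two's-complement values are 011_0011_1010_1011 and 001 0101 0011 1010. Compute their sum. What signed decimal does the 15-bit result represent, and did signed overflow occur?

011_0011_1010_1011 → 011001110101011 = 13227 (signed)
001 0101 0011 1010 → 001010100111010 = 5434 (signed)
  011001110101011
+ 001010100111010
= 100100011100101
Result 100100011100101: MSB = 1 → 18661 − 32768 = -14107.
Both addends are non-negative but the stored result is negative: signed overflow. The true value 13227 + 5434 = 18661 lies outside [-16384, 16383].

-14107; overflow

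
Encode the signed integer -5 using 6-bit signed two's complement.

|-5| = 5 = 000101 in 6 bits.
Invert the bits: 111010. Add 1: 111011.

111011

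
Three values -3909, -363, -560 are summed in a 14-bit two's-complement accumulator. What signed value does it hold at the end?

-4832

-3909 + (-363) = -4272 (10111101010000)
-4272 + (-560) = -4832 (10110100100000)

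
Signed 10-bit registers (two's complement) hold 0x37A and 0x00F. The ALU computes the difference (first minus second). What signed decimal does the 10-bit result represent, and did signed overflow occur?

0x37A = 1101111010 = -134 (signed)
0x00F = 0000001111 = 15 (signed)
Subtract via negate-and-add: invert 0000001111 + 1 = 1111110001 (i.e. -15).
  1101111010
+ 1111110001
= 1101101011  (discard carry-out 1)
Result 1101101011: MSB = 1 → 875 − 1024 = -149.
Both addends (after negating the subtrahend) are negative and so is the stored result: no signed overflow.

-149; no overflow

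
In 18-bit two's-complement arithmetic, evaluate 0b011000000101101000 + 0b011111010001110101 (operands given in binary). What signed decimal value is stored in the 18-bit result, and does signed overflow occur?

-35363; overflow

0b011000000101101000 → 011000000101101000 = 98664 (signed)
0b011111010001110101 → 011111010001110101 = 128117 (signed)
  011000000101101000
+ 011111010001110101
= 110111010111011101
Result 110111010111011101: MSB = 1 → 226781 − 262144 = -35363.
Both addends are non-negative but the stored result is negative: signed overflow. The true value 98664 + 128117 = 226781 lies outside [-131072, 131071].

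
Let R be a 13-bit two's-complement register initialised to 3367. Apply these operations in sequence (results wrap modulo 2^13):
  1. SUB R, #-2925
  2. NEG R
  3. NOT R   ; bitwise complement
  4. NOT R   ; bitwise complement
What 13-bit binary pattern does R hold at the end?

Start: R = 3367 = 0110100100111.
R = 3367 − (-2925) = 6292; wraps to -1900 = 1100010010100
R = −(-1900) = 1900 = 0011101101100
R = NOT 0011101101100 = 1100010010011 = -1901
R = NOT 1100010010011 = 0011101101100 = 1900

0011101101100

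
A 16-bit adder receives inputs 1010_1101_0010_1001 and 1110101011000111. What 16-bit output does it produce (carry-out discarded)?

1001011111110000

  1010110100101001
+ 1110101011000111
= 1001011111110000  (discard carry-out 1)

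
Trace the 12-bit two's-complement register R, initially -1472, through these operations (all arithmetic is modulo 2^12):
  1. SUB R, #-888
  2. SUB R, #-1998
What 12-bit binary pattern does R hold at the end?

010110000110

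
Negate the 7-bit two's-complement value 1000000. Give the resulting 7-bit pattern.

Invert: 0111111. Add 1: 1000000.
(1000000 is the minimum value -64; its negation overflows and yields itself.)

1000000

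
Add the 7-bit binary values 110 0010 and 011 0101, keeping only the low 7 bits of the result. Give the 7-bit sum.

0010111

  1100010
+ 0110101
= 0010111  (discard carry-out 1)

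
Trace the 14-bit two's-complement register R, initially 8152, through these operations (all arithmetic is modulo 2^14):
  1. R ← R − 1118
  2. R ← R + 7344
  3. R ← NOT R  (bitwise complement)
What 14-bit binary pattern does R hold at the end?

00011111010101

Start: R = 8152 = 01111111011000.
R = 8152 − 1118 = 7034 = 01101101111010
R = 7034 + 7344 = 14378; wraps to -2006 = 11100000101010
R = NOT 11100000101010 = 00011111010101 = 2005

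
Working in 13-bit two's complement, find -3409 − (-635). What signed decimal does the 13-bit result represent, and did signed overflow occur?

-2774; no overflow

-3409 → 1001010101111
-635 → 1110110000101
Subtract via negate-and-add: invert 1110110000101 + 1 = 0001001111011 (i.e. 635).
  1001010101111
+ 0001001111011
= 1010100101010
Result 1010100101010: MSB = 1 → 5418 − 8192 = -2774.
Addends (after negating the subtrahend) have opposite signs, so signed overflow cannot occur.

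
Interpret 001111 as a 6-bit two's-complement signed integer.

15

MSB is 0, so the value is non-negative: 001111 = 15.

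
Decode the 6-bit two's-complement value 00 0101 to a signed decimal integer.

5

MSB is 0, so the value is non-negative: 000101 = 5.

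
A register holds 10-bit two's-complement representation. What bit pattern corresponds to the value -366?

|-366| = 366 = 0101101110 in 10 bits.
Invert the bits: 1010010001. Add 1: 1010010010.

1010010010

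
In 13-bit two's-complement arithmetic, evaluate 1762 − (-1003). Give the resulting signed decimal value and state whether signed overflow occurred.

2765; no overflow

1762 → 0011011100010
-1003 → 1110000010101
Subtract via negate-and-add: invert 1110000010101 + 1 = 0001111101011 (i.e. 1003).
  0011011100010
+ 0001111101011
= 0101011001101
Result 0101011001101: MSB = 0 → value 2765.
Both addends (after negating the subtrahend) are non-negative and so is the stored result: no signed overflow.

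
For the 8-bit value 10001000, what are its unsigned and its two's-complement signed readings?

unsigned = 136, signed = -120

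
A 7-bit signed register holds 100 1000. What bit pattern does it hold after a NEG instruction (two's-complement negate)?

Invert: 0110111. Add 1: 0111000.

0111000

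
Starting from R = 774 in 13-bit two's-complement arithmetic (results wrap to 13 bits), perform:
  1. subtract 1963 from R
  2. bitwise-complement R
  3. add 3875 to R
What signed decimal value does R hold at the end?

Start: R = 774 = 0001100000110.
R = 774 − 1963 = -1189 = 1101101011011
R = NOT 1101101011011 = 0010010100100 = 1188
R = 1188 + 3875 = 5063; wraps to -3129 = 1001111000111

-3129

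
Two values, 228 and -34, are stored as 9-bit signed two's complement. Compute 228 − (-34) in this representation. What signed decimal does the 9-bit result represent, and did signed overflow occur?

-250; overflow

228 → 011100100
-34 → 111011110
Subtract via negate-and-add: invert 111011110 + 1 = 000100010 (i.e. 34).
  011100100
+ 000100010
= 100000110
Result 100000110: MSB = 1 → 262 − 512 = -250.
Both addends (after negating the subtrahend) are non-negative but the stored result is negative: signed overflow. The true value 228 − (-34) = 262 lies outside [-256, 255].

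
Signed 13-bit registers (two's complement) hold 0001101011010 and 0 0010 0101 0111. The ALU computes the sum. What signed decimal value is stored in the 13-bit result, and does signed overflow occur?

1457; no overflow

0001101011010 = 858 (signed)
0 0010 0101 0111 → 0001001010111 = 599 (signed)
  0001101011010
+ 0001001010111
= 0010110110001
Result 0010110110001: MSB = 0 → value 1457.
Both addends are non-negative and so is the stored result: no signed overflow.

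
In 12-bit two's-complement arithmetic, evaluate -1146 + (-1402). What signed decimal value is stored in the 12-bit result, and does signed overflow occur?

-1146 → 101110000110
-1402 → 101010000110
  101110000110
+ 101010000110
= 011000001100  (discard carry-out 1)
Result 011000001100: MSB = 0 → value 1548.
Both addends are negative but the stored result is non-negative: signed overflow. The true value -1146 + (-1402) = -2548 lies outside [-2048, 2047].

1548; overflow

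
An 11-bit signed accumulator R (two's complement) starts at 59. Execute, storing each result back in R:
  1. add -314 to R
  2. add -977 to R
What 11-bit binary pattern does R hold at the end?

Start: R = 59 = 00000111011.
R = 59 + (-314) = -255 = 11100000001
R = -255 + (-977) = -1232; wraps to 816 = 01100110000

01100110000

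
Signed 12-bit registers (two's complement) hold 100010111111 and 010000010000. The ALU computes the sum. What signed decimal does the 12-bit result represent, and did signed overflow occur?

-817; no overflow

100010111111 = -1857 (signed)
010000010000 = 1040 (signed)
  100010111111
+ 010000010000
= 110011001111
Result 110011001111: MSB = 1 → 3279 − 4096 = -817.
Addends have opposite signs, so signed overflow cannot occur.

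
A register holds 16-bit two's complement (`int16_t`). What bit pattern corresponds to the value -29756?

1000101111000100

|-29756| = 29756 = 0111010000111100 in 16 bits.
Invert the bits: 1000101111000011. Add 1: 1000101111000100.
Check: 1000101111000100 reads as 35780 − 65536 = -29756.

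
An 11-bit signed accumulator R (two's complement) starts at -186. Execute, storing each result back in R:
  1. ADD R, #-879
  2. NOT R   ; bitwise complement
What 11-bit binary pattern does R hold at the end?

Start: R = -186 = 11101000110.
R = -186 + (-879) = -1065; wraps to 983 = 01111010111
R = NOT 01111010111 = 10000101000 = -984

10000101000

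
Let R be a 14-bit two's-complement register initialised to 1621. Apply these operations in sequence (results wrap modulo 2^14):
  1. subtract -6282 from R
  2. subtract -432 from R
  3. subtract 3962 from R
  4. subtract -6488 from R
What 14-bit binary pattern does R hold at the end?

10101001101101

Start: R = 1621 = 00011001010101.
R = 1621 − (-6282) = 7903 = 01111011011111
R = 7903 − (-432) = 8335; wraps to -8049 = 10000010001111
R = -8049 − 3962 = -12011; wraps to 4373 = 01000100010101
R = 4373 − (-6488) = 10861; wraps to -5523 = 10101001101101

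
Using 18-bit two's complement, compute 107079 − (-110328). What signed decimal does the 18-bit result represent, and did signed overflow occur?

-44737; overflow

107079 → 011010001001000111
-110328 → 100101000100001000
Subtract via negate-and-add: invert 100101000100001000 + 1 = 011010111011111000 (i.e. 110328).
  011010001001000111
+ 011010111011111000
= 110101000100111111
Result 110101000100111111: MSB = 1 → 217407 − 262144 = -44737.
Both addends (after negating the subtrahend) are non-negative but the stored result is negative: signed overflow. The true value 107079 − (-110328) = 217407 lies outside [-131072, 131071].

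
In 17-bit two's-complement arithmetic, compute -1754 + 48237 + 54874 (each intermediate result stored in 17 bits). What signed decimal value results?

-29715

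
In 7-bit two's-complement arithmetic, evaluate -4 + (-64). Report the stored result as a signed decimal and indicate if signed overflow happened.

60; overflow

-4 → 1111100
-64 → 1000000
  1111100
+ 1000000
= 0111100  (discard carry-out 1)
Result 0111100: MSB = 0 → value 60.
Both addends are negative but the stored result is non-negative: signed overflow. The true value -4 + (-64) = -68 lies outside [-64, 63].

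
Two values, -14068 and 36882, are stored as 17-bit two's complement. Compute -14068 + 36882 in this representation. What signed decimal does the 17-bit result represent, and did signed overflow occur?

-14068 → 11100100100001100
36882 → 01001000000010010
  11100100100001100
+ 01001000000010010
= 00101100100011110  (discard carry-out 1)
Result 00101100100011110: MSB = 0 → value 22814.
Addends have opposite signs, so signed overflow cannot occur.

22814; no overflow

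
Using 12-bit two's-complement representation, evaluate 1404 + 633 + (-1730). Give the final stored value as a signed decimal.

1404 + 633 = 2037 (011111110101)
2037 + (-1730) = 307 (000100110011)

307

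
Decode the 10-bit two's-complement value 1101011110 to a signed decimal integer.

MSB is 1, so the value is negative.
Unsigned reading: 862. Subtract 2^10 = 1024: 862 − 1024 = -162.

-162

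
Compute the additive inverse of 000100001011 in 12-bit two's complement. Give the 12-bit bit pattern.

Invert: 111011110100. Add 1: 111011110101.
Check: 000100001011 = 267, 111011110101 = -267.

111011110101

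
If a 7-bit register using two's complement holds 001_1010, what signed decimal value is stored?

26

MSB is 0, so the value is non-negative: 0011010 = 26.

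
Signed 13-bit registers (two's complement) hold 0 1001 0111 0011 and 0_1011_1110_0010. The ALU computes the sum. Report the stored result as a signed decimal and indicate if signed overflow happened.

-2731; overflow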